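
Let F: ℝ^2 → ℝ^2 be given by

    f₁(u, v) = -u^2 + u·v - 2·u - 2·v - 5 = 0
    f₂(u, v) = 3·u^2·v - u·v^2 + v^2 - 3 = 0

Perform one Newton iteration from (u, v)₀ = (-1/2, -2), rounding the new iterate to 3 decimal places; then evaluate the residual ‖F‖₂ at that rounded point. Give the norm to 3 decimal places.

0.128

At (-1/2, -2): F = (0.750, 1.500).
Jacobian J = [[-2·u + v - 2, u - 2], [6·u·v - v^2, 3·u^2 - 2·u·v + 2·v]].
At the point, J = [[-3.000, -2.500], [2.000, -5.250]] (det J = 20.750).
Solving J·Δ = −F gives Δ = (0.009, 0.289).
Then the next iterate is (u, v)₁ = (-0.491, -1.711).
Re-evaluating at (-0.491, -1.711): F = (0.00302, 0.12747), so ‖F‖₂ = 0.128.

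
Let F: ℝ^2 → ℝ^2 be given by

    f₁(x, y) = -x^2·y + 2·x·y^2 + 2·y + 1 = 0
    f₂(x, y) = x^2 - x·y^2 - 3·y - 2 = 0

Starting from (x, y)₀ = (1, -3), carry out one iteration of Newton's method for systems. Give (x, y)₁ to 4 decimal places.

(8.4000, 14.6000)

At (1, -3): F = (16.0000, -1.0000).
Jacobian J = [[-2·x·y + 2·y^2, -x^2 + 4·x·y + 2], [2·x - y^2, -2·x·y - 3]].
At the point, J = [[24.0000, -11.0000], [-7.0000, 3.0000]] (det J = -5.0000).
Solving J·Δ = −F gives Δ = (7.4000, 17.6000).
Then the next iterate is (x, y)₁ = (8.4000, 14.6000).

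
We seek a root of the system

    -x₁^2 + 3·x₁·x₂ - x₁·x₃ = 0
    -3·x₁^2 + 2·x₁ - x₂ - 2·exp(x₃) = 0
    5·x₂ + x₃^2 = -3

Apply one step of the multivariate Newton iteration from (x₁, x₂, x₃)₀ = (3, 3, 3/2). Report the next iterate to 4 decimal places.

(2.6534, 0.6264, -1.2940)

At (3, 3, 3/2): F = (13.5000, -32.963378, 20.2500).
Jacobian J = [[-2·x₁ + 3·x₂ - x₃, 3·x₁, -x₁], [-6·x₁ + 2, -1, -2·exp(x₃)], [0, 5, 2·x₃]].
At the point, J = [[1.5000, 9.0000, -3.0000], [-16.0000, -1.0000, -8.963378], [0.0000, 5.0000, 3.0000]] (det J = 734.725336).
Solving J·Δ = −F gives Δ = (-0.3466, -2.3736, -2.7940).
Then the next iterate is (x₁, x₂, x₃)₁ = (2.6534, 0.6264, -1.2940).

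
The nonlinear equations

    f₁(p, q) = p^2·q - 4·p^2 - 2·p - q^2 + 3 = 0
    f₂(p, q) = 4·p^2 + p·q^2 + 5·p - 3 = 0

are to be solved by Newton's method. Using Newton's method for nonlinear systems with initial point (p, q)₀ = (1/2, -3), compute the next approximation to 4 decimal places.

At (1/2, -3): F = (-8.7500, 5.0000).
Jacobian J = [[2·p·q - 8·p - 2, p^2 - 2·q], [8·p + q^2 + 5, 2·p·q]].
At the point, J = [[-9.0000, 6.2500], [18.0000, -3.0000]] (det J = -85.5000).
Solving J·Δ = −F gives Δ = (-0.0585, 1.3158).
Then the next iterate is (p, q)₁ = (0.4415, -1.6842).

(0.4415, -1.6842)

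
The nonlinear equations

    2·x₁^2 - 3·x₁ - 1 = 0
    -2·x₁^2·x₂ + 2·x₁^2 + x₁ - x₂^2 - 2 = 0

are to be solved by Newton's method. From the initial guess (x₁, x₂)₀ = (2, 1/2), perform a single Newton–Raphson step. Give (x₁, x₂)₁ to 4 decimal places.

(1.8000, 0.8056)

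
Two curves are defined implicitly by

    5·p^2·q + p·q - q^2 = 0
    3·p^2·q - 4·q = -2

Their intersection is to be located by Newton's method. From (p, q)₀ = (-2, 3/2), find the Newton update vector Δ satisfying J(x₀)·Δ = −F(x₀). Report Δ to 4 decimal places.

At (-2, 3/2): F = (24.7500, 14.0000).
Jacobian J = [[10·p·q + q, 5·p^2 + p - 2·q], [6·p·q, 3·p^2 - 4]].
At the point, J = [[-28.5000, 15.0000], [-18.0000, 8.0000]] (det J = 42.0000).
Solving J·Δ = −F gives Δ = (0.2857, -1.1071).

(0.2857, -1.1071)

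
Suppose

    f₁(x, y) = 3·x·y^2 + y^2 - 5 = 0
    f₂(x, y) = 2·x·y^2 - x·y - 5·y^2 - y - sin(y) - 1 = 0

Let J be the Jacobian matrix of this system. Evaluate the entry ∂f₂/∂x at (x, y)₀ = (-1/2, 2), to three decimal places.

∂f₂/∂x = 2·y^2 - y.
At (-1/2, 2) this is 6.000.

6.000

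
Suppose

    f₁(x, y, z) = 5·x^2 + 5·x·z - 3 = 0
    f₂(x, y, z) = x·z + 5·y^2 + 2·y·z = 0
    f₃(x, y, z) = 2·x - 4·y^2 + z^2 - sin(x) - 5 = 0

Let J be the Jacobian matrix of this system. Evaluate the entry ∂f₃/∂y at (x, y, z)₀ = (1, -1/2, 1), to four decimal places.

∂f₃/∂y = -8·y.
At (1, -1/2, 1) this is 4.0000.

4.0000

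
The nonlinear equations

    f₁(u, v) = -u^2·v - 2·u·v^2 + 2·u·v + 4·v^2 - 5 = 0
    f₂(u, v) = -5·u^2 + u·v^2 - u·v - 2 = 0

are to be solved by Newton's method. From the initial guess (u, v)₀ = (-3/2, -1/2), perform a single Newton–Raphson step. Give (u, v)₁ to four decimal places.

(-0.5324, -0.7880)

At (-3/2, -1/2): F = (-0.6250, -14.3750).
Jacobian J = [[-2·u·v - 2·v^2 + 2·v, -u^2 - 4·u·v + 2·u + 8·v], [-10·u + v^2 - v, 2·u·v - u]].
At the point, J = [[-3.0000, -12.2500], [15.7500, 3.0000]] (det J = 183.9375).
Solving J·Δ = −F gives Δ = (0.9676, -0.2880).
Then the next iterate is (u, v)₁ = (-0.5324, -0.7880).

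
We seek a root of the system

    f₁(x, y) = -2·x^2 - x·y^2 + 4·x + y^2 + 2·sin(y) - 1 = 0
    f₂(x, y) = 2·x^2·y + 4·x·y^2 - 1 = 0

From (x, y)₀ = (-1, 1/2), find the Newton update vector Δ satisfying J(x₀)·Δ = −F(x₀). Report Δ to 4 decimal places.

(1.2633, -1.1317)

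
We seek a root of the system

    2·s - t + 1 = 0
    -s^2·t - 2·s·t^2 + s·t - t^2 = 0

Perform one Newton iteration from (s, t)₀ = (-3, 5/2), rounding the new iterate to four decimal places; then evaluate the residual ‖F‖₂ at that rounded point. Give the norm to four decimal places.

1.6566

At (-3, 5/2): F = (-7.5000, 1.2500).
Jacobian J = [[2, -1], [-2·s·t - 2·t^2 + t, -s^2 - 4·s·t + s - 2·t]].
At the point, J = [[2.0000, -1.0000], [5.0000, 13.0000]] (det J = 31.0000).
Solving J·Δ = −F gives Δ = (3.1048, -1.2903).
Then the next iterate is (s, t)₁ = (0.1048, 1.2097).
Re-evaluating at (0.1048, 1.2097): F = (-0.0001, -1.656607), so ‖F‖₂ = 1.6566.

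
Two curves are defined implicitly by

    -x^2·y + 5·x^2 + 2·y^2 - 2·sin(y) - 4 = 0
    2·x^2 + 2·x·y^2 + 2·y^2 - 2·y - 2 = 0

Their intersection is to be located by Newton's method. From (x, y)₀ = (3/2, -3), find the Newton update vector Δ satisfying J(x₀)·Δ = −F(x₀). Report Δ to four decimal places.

At (3/2, -3): F = (32.282240, 53.5000).
Jacobian J = [[-2·x·y + 10·x, -x^2 + 4·y - 2·cos(y)], [4·x + 2·y^2, 4·x·y + 4·y - 2]].
At the point, J = [[24.0000, -12.270015], [24.0000, -32.0000]] (det J = -473.519640).
Solving J·Δ = −F gives Δ = (-0.7953, 1.0754).

(-0.7953, 1.0754)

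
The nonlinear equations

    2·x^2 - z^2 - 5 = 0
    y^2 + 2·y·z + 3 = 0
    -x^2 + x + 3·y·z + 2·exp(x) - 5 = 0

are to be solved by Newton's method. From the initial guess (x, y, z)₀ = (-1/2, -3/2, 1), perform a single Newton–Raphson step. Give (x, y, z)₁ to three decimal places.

(-2.584, 2.747, 0.334)

At (-1/2, -3/2, 1): F = (-5.500, 2.250, -9.03694).
Jacobian J = [[4·x, 0, -2·z], [0, 2·y + 2·z, 2·y], [-2·x + 2·exp(x) + 1, 3·z, 3·y]].
At the point, J = [[-2.000, 0.000, -2.000], [0.000, -1.000, -3.000], [3.21306, 3.000, -4.500]] (det J = -33.42612).
Solving J·Δ = −F gives Δ = (-2.084, 4.247, -0.666).
Then the next iterate is (x, y, z)₁ = (-2.584, 2.747, 0.334).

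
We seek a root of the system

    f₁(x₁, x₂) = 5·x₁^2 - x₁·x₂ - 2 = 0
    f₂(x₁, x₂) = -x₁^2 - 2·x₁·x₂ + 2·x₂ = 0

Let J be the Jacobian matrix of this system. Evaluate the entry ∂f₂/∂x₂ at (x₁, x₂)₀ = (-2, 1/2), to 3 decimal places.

∂f₂/∂x₂ = -2·x₁ + 2.
At (-2, 1/2) this is 6.000.

6.000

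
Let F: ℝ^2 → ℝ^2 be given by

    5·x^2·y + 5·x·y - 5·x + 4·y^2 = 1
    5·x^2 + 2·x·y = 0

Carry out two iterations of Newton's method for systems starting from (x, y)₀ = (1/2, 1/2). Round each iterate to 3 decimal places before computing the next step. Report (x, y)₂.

At (1/2, 1/2): F = (-0.625, 1.750).
Jacobian J = [[10·x·y + 5·y - 5, 5·x^2 + 5·x + 8·y], [10·x + 2·y, 2·x]].
At the point, J = [[0.000, 7.750], [6.000, 1.000]] (det J = -46.500).
Solving J·Δ = −F gives Δ = (-0.305, 0.081).
Then the next iterate is (x, y)₁ = (0.195, 0.581).
Round to (0.195, 0.581) and repeat: F = (0.05218, 0.41672), J = [[-0.96205, 5.81312], [3.112, 0.390]].
Δ = (-0.130, -0.031), so (x, y)₂ = (0.065, 0.550).

(0.065, 0.550)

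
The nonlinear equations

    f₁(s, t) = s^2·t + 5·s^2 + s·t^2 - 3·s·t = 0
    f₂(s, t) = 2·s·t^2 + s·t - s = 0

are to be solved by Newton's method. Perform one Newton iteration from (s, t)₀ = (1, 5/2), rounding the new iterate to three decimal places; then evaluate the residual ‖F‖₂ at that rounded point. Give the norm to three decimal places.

4.471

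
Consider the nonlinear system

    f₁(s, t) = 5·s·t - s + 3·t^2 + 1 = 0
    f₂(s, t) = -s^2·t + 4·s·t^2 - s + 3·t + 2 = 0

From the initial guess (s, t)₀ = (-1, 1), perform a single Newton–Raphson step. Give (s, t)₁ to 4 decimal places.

At (-1, 1): F = (0.0000, 1.0000).
Jacobian J = [[5·t - 1, 5·s + 6·t], [-2·s·t + 4·t^2 - 1, -s^2 + 8·s·t + 3]].
At the point, J = [[4.0000, 1.0000], [5.0000, -6.0000]] (det J = -29.0000).
Solving J·Δ = −F gives Δ = (-0.0345, 0.1379).
Then the next iterate is (s, t)₁ = (-1.0345, 1.1379).

(-1.0345, 1.1379)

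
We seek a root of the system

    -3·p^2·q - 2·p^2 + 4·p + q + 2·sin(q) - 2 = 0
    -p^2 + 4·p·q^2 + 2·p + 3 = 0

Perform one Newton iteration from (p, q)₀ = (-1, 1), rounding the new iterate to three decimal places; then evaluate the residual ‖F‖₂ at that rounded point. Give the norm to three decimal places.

1.560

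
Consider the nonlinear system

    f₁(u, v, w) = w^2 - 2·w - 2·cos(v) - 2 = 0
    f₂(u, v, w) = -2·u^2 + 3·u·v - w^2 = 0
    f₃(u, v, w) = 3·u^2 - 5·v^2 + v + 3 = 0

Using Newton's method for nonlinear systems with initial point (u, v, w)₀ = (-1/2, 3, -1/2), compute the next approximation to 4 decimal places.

(-0.2321, 1.6533, -0.2167)

At (-1/2, 3, -1/2): F = (1.229985, -5.2500, -38.2500).
Jacobian J = [[0, 2·sin(v), 2·w - 2], [-4·u + 3·v, 3·u, -2·w], [6·u, -10·v + 1, 0]].
At the point, J = [[0.0000, 0.282240, -3.0000], [11.0000, -1.5000, 1.0000], [-3.0000, -29.0000, 0.0000]] (det J = 969.653280).
Solving J·Δ = −F gives Δ = (0.2679, -1.3467, 0.2833).
Then the next iterate is (u, v, w)₁ = (-0.2321, 1.6533, -0.2167).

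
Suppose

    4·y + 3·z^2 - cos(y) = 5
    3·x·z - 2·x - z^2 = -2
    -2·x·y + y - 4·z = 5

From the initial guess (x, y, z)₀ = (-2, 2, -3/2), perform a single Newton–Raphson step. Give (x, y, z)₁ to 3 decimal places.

At (-2, 2, -3/2): F = (10.16615, 12.750, 11.000).
Jacobian J = [[0, sin(y) + 4, 6·z], [3·z - 2, 0, 3·x - 2·z], [-2·y, -2·x + 1, -4]].
At the point, J = [[0.000, 4.90930, -9.000], [-6.500, 0.000, -3.000], [-4.000, 5.000, -4.000]] (det J = 223.76984).
Solving J·Δ = −F gives Δ = (1.488, -0.188, 1.027).
Then the next iterate is (x, y, z)₁ = (-0.512, 1.812, -0.473).

(-0.512, 1.812, -0.473)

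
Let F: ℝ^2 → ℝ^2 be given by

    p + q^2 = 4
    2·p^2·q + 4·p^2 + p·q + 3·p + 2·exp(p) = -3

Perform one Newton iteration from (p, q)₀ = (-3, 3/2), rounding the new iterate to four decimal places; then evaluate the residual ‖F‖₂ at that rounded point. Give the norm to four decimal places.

At (-3, 3/2): F = (-4.7500, 52.599574).
Jacobian J = [[1, 2·q], [4·p·q + 8·p + q + 2·exp(p) + 3, 2·p^2 + p]].
At the point, J = [[1.0000, 3.0000], [-37.400426, 15.0000]] (det J = 127.201278).
Solving J·Δ = −F gives Δ = (1.8007, 0.9831).
Then the next iterate is (p, q)₁ = (-1.1993, 2.4831).
Re-evaluating at (-1.1993, 2.4831): F = (0.966486, 9.923198), so ‖F‖₂ = 9.9702.

9.9702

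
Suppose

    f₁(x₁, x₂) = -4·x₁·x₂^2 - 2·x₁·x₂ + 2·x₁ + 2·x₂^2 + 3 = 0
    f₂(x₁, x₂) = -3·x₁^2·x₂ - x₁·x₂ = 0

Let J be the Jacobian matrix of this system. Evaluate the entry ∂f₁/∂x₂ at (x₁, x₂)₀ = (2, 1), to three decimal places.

∂f₁/∂x₂ = -8·x₁·x₂ - 2·x₁ + 4·x₂.
At (2, 1) this is -16.000.

-16.000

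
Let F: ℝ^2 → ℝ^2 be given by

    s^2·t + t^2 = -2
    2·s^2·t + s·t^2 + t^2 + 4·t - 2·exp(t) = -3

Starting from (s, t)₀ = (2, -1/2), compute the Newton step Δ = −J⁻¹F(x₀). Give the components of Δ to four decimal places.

At (2, -1/2): F = (0.2500, -3.463061).
Jacobian J = [[2·s·t, s^2 + 2·t], [4·s·t + t^2, 2·s^2 + 2·s·t + 2·t - 2·exp(t) + 4]].
At the point, J = [[-2.0000, 3.0000], [-3.7500, 7.786939]] (det J = -4.323877).
Solving J·Δ = −F gives Δ = (2.8530, 1.8187).

(2.8530, 1.8187)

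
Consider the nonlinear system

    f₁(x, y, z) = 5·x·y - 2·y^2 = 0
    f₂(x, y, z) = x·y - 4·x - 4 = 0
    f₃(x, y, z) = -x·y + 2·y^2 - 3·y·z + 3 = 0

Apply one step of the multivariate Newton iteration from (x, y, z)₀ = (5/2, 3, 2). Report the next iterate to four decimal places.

(1.1316, 5.0526, 2.7544)

At (5/2, 3, 2): F = (19.5000, -6.5000, -4.5000).
Jacobian J = [[5·y, 5·x - 4·y, 0], [y - 4, x, 0], [-y, -x + 4·y - 3·z, -3·y]].
At the point, J = [[15.0000, 0.5000, 0.0000], [-1.0000, 2.5000, 0.0000], [-3.0000, 3.5000, -9.0000]] (det J = -342.0000).
Solving J·Δ = −F gives Δ = (-1.3684, 2.0526, 0.7544).
Then the next iterate is (x, y, z)₁ = (1.1316, 5.0526, 2.7544).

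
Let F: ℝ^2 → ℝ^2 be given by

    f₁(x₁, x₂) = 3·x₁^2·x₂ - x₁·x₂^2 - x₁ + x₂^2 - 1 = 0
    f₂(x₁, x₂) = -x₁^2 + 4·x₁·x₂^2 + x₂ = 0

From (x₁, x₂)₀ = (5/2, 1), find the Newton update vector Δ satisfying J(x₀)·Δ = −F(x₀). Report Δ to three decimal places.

At (5/2, 1): F = (13.750, 4.750).
Jacobian J = [[6·x₁·x₂ - x₂^2 - 1, 3·x₁^2 - 2·x₁·x₂ + 2·x₂], [-2·x₁ + 4·x₂^2, 8·x₁·x₂ + 1]].
At the point, J = [[13.000, 15.750], [-1.000, 21.000]] (det J = 288.750).
Solving J·Δ = −F gives Δ = (-0.741, -0.261).

(-0.741, -0.261)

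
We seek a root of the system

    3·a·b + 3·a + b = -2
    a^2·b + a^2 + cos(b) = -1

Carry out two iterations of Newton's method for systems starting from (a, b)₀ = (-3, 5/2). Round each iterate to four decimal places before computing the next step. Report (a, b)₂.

(-0.3550, -0.2973)

At (-3, 5/2): F = (-27.0000, 31.698856).
Jacobian J = [[3·b + 3, 3·a + 1], [2·a·b + 2·a, a^2 - sin(b)]].
At the point, J = [[10.5000, -8.0000], [-21.0000, 8.401528]] (det J = -79.783958).
Solving J·Δ = −F gives Δ = (0.3353, -2.9350).
Then the next iterate is (a, b)₁ = (-2.6647, -0.4350).
Round to (-2.6647, -0.4350) and repeat: F = (-2.951666, 5.918724), J = [[1.6950, -6.9941], [-3.011111, 7.522036]].
Δ = (2.3097, 0.1377), so (a, b)₂ = (-0.3550, -0.2973).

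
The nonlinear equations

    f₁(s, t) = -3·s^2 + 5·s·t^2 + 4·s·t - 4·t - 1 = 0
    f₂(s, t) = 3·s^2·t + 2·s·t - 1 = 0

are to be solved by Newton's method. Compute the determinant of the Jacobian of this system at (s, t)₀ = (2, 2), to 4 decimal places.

-976.0000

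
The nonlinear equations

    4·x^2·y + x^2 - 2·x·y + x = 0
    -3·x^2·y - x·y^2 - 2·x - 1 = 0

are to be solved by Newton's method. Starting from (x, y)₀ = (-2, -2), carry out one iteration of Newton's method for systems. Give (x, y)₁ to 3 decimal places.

(-1.000, -1.750)

At (-2, -2): F = (-38.000, 35.000).
Jacobian J = [[8·x·y + 2·x - 2·y + 1, 4·x^2 - 2·x], [-6·x·y - y^2 - 2, -3·x^2 - 2·x·y]].
At the point, J = [[33.000, 20.000], [-30.000, -20.000]] (det J = -60.000).
Solving J·Δ = −F gives Δ = (1.000, 0.250).
Then the next iterate is (x, y)₁ = (-1.000, -1.750).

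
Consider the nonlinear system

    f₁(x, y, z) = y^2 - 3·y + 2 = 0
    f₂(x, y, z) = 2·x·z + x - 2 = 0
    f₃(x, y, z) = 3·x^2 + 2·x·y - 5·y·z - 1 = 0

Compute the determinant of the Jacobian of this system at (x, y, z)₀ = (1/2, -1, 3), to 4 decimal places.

J = [[0, 2·y - 3, 0], [2·z + 1, 0, 2·x], [6·x + 2·y, 2·x - 5·z, -5·y]].
At the point, J = [[0.0000, -5.0000, 0.0000], [7.0000, 0.0000, 1.0000], [1.0000, -14.0000, 5.0000]].
det J = 170.0000.

170.0000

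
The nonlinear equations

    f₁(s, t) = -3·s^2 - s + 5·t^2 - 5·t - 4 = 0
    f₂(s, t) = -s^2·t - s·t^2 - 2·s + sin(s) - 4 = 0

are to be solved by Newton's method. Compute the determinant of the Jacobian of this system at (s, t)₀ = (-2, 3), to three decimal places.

73.404

J = [[-6·s - 1, 10·t - 5], [-2·s·t - t^2 + cos(s) - 2, -s^2 - 2·s·t]].
At the point, J = [[11.000, 25.000], [0.58385, 8.000]].
det J = 73.404.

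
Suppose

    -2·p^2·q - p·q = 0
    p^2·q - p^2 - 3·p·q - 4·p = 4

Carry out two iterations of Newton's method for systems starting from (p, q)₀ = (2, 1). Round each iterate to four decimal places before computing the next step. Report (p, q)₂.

(-1.0245, 0.3866)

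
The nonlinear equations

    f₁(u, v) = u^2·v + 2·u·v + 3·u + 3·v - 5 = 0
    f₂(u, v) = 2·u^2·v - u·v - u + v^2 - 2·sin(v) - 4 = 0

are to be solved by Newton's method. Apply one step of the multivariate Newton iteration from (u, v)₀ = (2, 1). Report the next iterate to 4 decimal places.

At (2, 1): F = (12.0000, -0.682942).
Jacobian J = [[2·u·v + 2·v + 3, u^2 + 2·u + 3], [4·u·v - v - 1, 2·u^2 - u + 2·v - 2·cos(v)]].
At the point, J = [[9.0000, 11.0000], [6.0000, 6.919395]] (det J = -3.725442).
Solving J·Δ = −F gives Δ = (24.3045, -20.9764).
Then the next iterate is (u, v)₁ = (26.3045, -19.9764).

(26.3045, -19.9764)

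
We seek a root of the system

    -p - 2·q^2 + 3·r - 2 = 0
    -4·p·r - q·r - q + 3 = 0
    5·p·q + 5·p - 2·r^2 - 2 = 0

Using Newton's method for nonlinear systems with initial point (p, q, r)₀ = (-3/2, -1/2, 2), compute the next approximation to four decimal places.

(-0.1569, -0.7956, 0.9781)

At (-3/2, -1/2, 2): F = (5.0000, 16.5000, -13.7500).
Jacobian J = [[-1, -4·q, 3], [-4·r, -r - 1, -4·p - q], [5·q + 5, 5·p, -4·r]].
At the point, J = [[-1.0000, 2.0000, 3.0000], [-8.0000, -3.0000, 6.5000], [2.5000, -7.5000, -8.0000]] (det J = 34.2500).
Solving J·Δ = −F gives Δ = (1.3431, -0.2956, -1.0219).
Then the next iterate is (p, q, r)₁ = (-0.1569, -0.7956, 0.9781).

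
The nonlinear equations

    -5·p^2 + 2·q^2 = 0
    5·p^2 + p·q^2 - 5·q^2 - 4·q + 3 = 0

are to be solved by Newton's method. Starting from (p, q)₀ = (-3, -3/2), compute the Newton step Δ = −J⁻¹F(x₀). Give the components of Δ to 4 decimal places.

At (-3, -3/2): F = (-40.5000, 36.0000).
Jacobian J = [[-10·p, 4·q], [10·p + q^2, 2·p·q - 10·q - 4]].
At the point, J = [[30.0000, -6.0000], [-27.7500, 20.0000]] (det J = 433.5000).
Solving J·Δ = −F gives Δ = (1.3702, 0.1012).

(1.3702, 0.1012)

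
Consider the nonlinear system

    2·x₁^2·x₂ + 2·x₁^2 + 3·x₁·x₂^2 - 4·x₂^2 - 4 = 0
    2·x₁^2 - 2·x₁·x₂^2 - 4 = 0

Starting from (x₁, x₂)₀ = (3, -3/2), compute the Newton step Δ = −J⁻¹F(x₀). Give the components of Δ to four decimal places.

At (3, -3/2): F = (-1.7500, 0.5000).
Jacobian J = [[4·x₁·x₂ + 4·x₁ + 3·x₂^2, 2·x₁^2 + 6·x₁·x₂ - 8·x₂], [4·x₁ - 2·x₂^2, -4·x₁·x₂]].
At the point, J = [[0.7500, 3.0000], [7.5000, 18.0000]] (det J = -9.0000).
Solving J·Δ = −F gives Δ = (-3.6667, 1.5000).

(-3.6667, 1.5000)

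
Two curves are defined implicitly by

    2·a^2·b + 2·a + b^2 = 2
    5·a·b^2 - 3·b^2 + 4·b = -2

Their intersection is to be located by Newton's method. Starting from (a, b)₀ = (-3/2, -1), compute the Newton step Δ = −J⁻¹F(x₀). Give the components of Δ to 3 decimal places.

At (-3/2, -1): F = (-8.500, -12.500).
Jacobian J = [[4·a·b + 2, 2·a^2 + 2·b], [5·b^2, 10·a·b - 6·b + 4]].
At the point, J = [[8.000, 2.500], [5.000, 25.000]] (det J = 187.500).
Solving J·Δ = −F gives Δ = (0.967, 0.307).

(0.967, 0.307)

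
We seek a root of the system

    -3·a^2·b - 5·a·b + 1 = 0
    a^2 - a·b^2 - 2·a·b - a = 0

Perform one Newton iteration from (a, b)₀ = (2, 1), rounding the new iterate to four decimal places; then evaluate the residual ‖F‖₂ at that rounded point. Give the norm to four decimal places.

At (2, 1): F = (-21.0000, -4.0000).
Jacobian J = [[-6·a·b - 5·b, -3·a^2 - 5·a], [2·a - b^2 - 2·b - 1, -2·a·b - 2·a]].
At the point, J = [[-17.0000, -22.0000], [0.0000, -8.0000]] (det J = 136.0000).
Solving J·Δ = −F gives Δ = (-0.5882, -0.5000).
Then the next iterate is (a, b)₁ = (1.4118, 0.5000).
Re-evaluating at (1.4118, 0.5000): F = (-5.519269, -1.183371), so ‖F‖₂ = 5.6447.

5.6447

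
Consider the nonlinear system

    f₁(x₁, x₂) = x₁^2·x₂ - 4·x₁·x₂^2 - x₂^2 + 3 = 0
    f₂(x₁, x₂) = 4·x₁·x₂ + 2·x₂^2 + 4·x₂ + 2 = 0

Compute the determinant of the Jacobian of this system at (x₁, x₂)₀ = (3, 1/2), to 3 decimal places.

44.000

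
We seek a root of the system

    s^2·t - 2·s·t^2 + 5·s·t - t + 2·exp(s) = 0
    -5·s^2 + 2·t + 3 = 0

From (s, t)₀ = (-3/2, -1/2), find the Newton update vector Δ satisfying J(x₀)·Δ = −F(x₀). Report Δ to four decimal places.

At (-3/2, -1/2): F = (4.321260, -9.2500).
Jacobian J = [[2·s·t - 2·t^2 + 5·t + 2·exp(s), s^2 - 4·s·t + 5·s - 1], [-10·s, 2]].
At the point, J = [[-1.053740, -9.2500], [15.0000, 2.0000]] (det J = 136.642521).
Solving J·Δ = −F gives Δ = (0.5629, 0.4030).

(0.5629, 0.4030)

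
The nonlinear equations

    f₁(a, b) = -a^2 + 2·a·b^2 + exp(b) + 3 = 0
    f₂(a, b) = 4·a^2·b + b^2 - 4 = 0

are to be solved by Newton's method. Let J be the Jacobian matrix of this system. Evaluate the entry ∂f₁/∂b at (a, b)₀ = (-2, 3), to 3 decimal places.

∂f₁/∂b = 4·a·b + exp(b).
At (-2, 3) this is -3.914.

-3.914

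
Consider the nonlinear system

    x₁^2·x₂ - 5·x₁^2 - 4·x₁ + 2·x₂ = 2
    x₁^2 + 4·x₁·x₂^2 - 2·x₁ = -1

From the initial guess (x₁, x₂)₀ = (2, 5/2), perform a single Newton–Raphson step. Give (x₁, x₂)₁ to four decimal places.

At (2, 5/2): F = (-15.0000, 51.0000).
Jacobian J = [[2·x₁·x₂ - 10·x₁ - 4, x₁^2 + 2], [2·x₁ + 4·x₂^2 - 2, 8·x₁·x₂]].
At the point, J = [[-14.0000, 6.0000], [27.0000, 40.0000]] (det J = -722.0000).
Solving J·Δ = −F gives Δ = (-1.2548, -0.4280).
Then the next iterate is (x₁, x₂)₁ = (0.7452, 2.0720).

(0.7452, 2.0720)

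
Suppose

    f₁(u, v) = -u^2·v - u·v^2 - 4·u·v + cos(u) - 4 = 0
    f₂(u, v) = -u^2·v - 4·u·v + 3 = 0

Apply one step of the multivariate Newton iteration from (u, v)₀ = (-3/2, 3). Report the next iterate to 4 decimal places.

At (-3/2, 3): F = (20.820737, 14.2500).
Jacobian J = [[-2·u·v - v^2 - 4·v - sin(u), -u^2 - 2·u·v - 4·u], [-2·u·v - 4·v, -u^2 - 4·u]].
At the point, J = [[-11.002505, 12.7500], [-3.0000, 3.7500]] (det J = -3.009394).
Solving J·Δ = −F gives Δ = (-34.4288, -31.3430).
Then the next iterate is (u, v)₁ = (-35.9288, -28.3430).

(-35.9288, -28.3430)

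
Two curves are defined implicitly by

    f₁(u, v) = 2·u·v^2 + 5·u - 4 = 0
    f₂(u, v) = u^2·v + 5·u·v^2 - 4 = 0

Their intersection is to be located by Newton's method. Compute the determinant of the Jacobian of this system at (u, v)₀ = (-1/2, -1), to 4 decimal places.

J = [[2·v^2 + 5, 4·u·v], [2·u·v + 5·v^2, u^2 + 10·u·v]].
At the point, J = [[7.0000, 2.0000], [6.0000, 5.2500]].
det J = 24.7500.

24.7500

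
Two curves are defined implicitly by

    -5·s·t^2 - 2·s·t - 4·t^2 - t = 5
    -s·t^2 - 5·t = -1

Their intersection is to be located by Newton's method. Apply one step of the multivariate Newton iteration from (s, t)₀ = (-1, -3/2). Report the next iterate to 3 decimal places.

At (-1, -3/2): F = (-4.250, 10.750).
Jacobian J = [[-5·t^2 - 2·t, -10·s·t - 2·s - 8·t - 1], [-t^2, -2·s·t - 5]].
At the point, J = [[-8.250, -2.000], [-2.250, -8.000]] (det J = 61.500).
Solving J·Δ = −F gives Δ = (-0.902, 1.598).
Then the next iterate is (s, t)₁ = (-1.902, 0.098).

(-1.902, 0.098)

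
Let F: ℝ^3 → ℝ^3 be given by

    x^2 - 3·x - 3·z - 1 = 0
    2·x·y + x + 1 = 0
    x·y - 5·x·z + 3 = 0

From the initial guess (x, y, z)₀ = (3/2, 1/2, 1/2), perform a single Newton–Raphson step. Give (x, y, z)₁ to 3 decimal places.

At (3/2, 1/2, 1/2): F = (-4.750, 4.000, 0.000).
Jacobian J = [[2·x - 3, 0, -3], [2·y + 1, 2·x, 0], [y - 5·z, x, -5·x]].
At the point, J = [[0.000, 0.000, -3.000], [2.000, 3.000, 0.000], [-2.000, 1.500, -7.500]] (det J = -27.000).
Solving J·Δ = −F gives Δ = (3.292, -3.528, -1.583).
Then the next iterate is (x, y, z)₁ = (4.792, -3.028, -1.083).

(4.792, -3.028, -1.083)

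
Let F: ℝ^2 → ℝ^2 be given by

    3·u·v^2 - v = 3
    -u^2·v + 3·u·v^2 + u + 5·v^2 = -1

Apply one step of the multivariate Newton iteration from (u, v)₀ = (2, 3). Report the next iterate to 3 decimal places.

At (2, 3): F = (48.000, 90.000).
Jacobian J = [[3·v^2, 6·u·v - 1], [-2·u·v + 3·v^2 + 1, -u^2 + 6·u·v + 10·v]].
At the point, J = [[27.000, 35.000], [16.000, 62.000]] (det J = 1114.000).
Solving J·Δ = −F gives Δ = (0.156, -1.492).
Then the next iterate is (u, v)₁ = (2.156, 1.508).

(2.156, 1.508)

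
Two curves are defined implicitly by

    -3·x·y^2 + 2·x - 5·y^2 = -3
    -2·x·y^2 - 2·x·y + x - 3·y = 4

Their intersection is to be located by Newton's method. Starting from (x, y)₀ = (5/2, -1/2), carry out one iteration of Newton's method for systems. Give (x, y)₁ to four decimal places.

At (5/2, -1/2): F = (4.8750, 1.2500).
Jacobian J = [[-3·y^2 + 2, -6·x·y - 10·y], [-2·y^2 - 2·y + 1, -4·x·y - 2·x - 3]].
At the point, J = [[1.2500, 12.5000], [1.5000, -3.0000]] (det J = -22.5000).
Solving J·Δ = −F gives Δ = (-1.3444, -0.2556).
Then the next iterate is (x, y)₁ = (1.1556, -0.7556).

(1.1556, -0.7556)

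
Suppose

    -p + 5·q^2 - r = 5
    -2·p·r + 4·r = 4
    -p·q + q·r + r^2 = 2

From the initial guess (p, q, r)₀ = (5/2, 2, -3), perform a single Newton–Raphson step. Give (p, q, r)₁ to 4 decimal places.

At (5/2, 2, -3): F = (15.5000, -1.0000, -4.0000).
Jacobian J = [[-1, 10·q, -1], [-2·r, 0, -2·p + 4], [-q, -p + r, q + 2·r]].
At the point, J = [[-1.0000, 20.0000, -1.0000], [6.0000, 0.0000, -1.0000], [-2.0000, -5.5000, -4.0000]] (det J = 558.5000).
Solving J·Δ = −F gives Δ = (0.1625, -0.7681, -0.0251).
Then the next iterate is (p, q, r)₁ = (2.6625, 1.2319, -3.0251).

(2.6625, 1.2319, -3.0251)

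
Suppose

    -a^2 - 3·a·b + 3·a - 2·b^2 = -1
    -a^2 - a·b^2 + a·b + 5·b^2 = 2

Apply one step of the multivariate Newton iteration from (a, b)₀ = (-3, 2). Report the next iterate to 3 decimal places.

(-0.373, 1.120)

At (-3, 2): F = (-7.000, 15.000).
Jacobian J = [[-2·a - 3·b + 3, -3·a - 4·b], [-2·a - b^2 + b, -2·a·b + a + 10·b]].
At the point, J = [[3.000, 1.000], [4.000, 29.000]] (det J = 83.000).
Solving J·Δ = −F gives Δ = (2.627, -0.880).
Then the next iterate is (a, b)₁ = (-0.373, 1.120).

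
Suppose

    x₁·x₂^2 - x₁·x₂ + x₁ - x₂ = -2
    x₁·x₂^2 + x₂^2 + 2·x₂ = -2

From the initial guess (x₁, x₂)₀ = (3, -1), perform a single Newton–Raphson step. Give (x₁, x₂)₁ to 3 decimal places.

(-1.000, -1.000)

At (3, -1): F = (12.000, 4.000).
Jacobian J = [[x₂^2 - x₂ + 1, 2·x₁·x₂ - x₁ - 1], [x₂^2, 2·x₁·x₂ + 2·x₂ + 2]].
At the point, J = [[3.000, -10.000], [1.000, -6.000]] (det J = -8.000).
Solving J·Δ = −F gives Δ = (-4.000, 0.000).
Then the next iterate is (x₁, x₂)₁ = (-1.000, -1.000).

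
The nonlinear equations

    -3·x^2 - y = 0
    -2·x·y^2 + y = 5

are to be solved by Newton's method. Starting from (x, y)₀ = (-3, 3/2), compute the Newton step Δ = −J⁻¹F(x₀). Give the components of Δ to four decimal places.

(1.5748, -0.1533)

At (-3, 3/2): F = (-28.5000, 10.0000).
Jacobian J = [[-6·x, -1], [-2·y^2, -4·x·y + 1]].
At the point, J = [[18.0000, -1.0000], [-4.5000, 19.0000]] (det J = 337.5000).
Solving J·Δ = −F gives Δ = (1.5748, -0.1533).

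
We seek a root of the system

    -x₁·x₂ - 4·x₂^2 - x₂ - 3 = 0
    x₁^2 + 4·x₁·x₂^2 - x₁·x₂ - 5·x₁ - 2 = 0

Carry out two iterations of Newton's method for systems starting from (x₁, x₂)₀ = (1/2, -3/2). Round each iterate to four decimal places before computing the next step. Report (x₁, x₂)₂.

(9.4452, -1.3608)

At (1/2, -3/2): F = (-9.7500, 1.0000).
Jacobian J = [[-x₂, -x₁ - 8·x₂ - 1], [2·x₁ + 4·x₂^2 - x₂ - 5, 8·x₁·x₂ - x₁]].
At the point, J = [[1.5000, 10.5000], [6.5000, -6.5000]] (det J = -78.0000).
Solving J·Δ = −F gives Δ = (0.6779, 0.8317).
Then the next iterate is (x₁, x₂)₁ = (1.1779, -0.6683).
Round to (1.1779, -0.6683) and repeat: F = (-3.331009, -3.610543), J = [[0.6683, 3.1685], [-0.189400, -7.475425]].
Δ = (8.2673, -0.6925), so (x₁, x₂)₂ = (9.4452, -1.3608).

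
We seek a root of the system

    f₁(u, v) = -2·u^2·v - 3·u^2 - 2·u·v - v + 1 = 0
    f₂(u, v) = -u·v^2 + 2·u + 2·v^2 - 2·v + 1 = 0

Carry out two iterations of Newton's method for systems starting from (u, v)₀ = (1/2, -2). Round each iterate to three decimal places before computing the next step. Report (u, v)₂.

(0.586, 0.503)

At (1/2, -2): F = (5.250, 12.000).
Jacobian J = [[-4·u·v - 6·u - 2·v, -2·u^2 - 2·u - 1], [-v^2 + 2, -2·u·v + 4·v - 2]].
At the point, J = [[5.000, -2.500], [-2.000, -8.000]] (det J = -45.000).
Solving J·Δ = −F gives Δ = (-0.267, 1.567).
Then the next iterate is (u, v)₁ = (0.233, -0.433).
Round to (0.233, -0.433) and repeat: F = (1.51893, 2.66329), J = [[-0.12844, -1.57458], [1.81251, -3.53022]].
Δ = (0.353, 0.936), so (u, v)₂ = (0.586, 0.503).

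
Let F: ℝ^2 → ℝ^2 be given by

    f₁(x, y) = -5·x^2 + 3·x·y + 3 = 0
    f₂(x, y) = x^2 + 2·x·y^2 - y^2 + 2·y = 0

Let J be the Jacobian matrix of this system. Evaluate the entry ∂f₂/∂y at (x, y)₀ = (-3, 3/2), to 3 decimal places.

-19.000

∂f₂/∂y = 4·x·y - 2·y + 2.
At (-3, 3/2) this is -19.000.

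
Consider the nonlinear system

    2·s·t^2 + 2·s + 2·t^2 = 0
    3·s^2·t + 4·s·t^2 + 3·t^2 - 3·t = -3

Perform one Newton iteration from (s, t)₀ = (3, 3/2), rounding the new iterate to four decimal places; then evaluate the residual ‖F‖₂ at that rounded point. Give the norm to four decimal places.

At (3, 3/2): F = (24.0000, 72.7500).
Jacobian J = [[2·t^2 + 2, 4·s·t + 4·t], [6·s·t + 4·t^2, 3·s^2 + 8·s·t + 6·t - 3]].
At the point, J = [[6.5000, 24.0000], [36.0000, 69.0000]] (det J = -415.5000).
Solving J·Δ = −F gives Δ = (-0.2166, -0.9413).
Then the next iterate is (s, t)₁ = (2.7834, 0.5587).
Re-evaluating at (2.7834, 0.5587): F = (7.928744, 18.720918), so ‖F‖₂ = 20.3307.

20.3307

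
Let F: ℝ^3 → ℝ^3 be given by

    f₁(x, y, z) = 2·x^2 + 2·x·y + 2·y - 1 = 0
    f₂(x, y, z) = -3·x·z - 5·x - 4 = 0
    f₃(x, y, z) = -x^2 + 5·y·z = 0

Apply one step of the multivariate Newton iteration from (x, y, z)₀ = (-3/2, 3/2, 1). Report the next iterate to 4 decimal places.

(-2.9375, 7.8125, -3.3333)

At (-3/2, 3/2, 1): F = (2.0000, 8.0000, 5.2500).
Jacobian J = [[4·x + 2·y, 2·x + 2, 0], [-3·z - 5, 0, -3·x], [-2·x, 5·z, 5·y]].
At the point, J = [[-3.0000, -1.0000, 0.0000], [-8.0000, 0.0000, 4.5000], [3.0000, 5.0000, 7.5000]] (det J = -6.0000).
Solving J·Δ = −F gives Δ = (-1.4375, 6.3125, -4.3333).
Then the next iterate is (x, y, z)₁ = (-2.9375, 7.8125, -3.3333).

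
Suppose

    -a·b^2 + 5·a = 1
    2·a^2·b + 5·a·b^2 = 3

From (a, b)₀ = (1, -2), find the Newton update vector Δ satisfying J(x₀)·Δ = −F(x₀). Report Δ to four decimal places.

(-0.7879, 0.1970)

At (1, -2): F = (0.0000, 13.0000).
Jacobian J = [[-b^2 + 5, -2·a·b], [4·a·b + 5·b^2, 2·a^2 + 10·a·b]].
At the point, J = [[1.0000, 4.0000], [12.0000, -18.0000]] (det J = -66.0000).
Solving J·Δ = −F gives Δ = (-0.7879, 0.1970).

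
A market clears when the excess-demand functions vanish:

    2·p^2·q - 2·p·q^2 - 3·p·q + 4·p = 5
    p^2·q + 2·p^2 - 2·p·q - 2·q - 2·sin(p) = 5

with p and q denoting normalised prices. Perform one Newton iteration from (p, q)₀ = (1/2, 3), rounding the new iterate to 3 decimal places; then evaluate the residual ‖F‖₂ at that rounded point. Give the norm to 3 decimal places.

At (1/2, 3): F = (-15.000, -13.70885).
Jacobian J = [[4·p·q - 2·q^2 - 3·q + 4, 2·p^2 - 4·p·q - 3·p], [2·p·q + 4·p - 2·q - 2·cos(p), p^2 - 2·p - 2]].
At the point, J = [[-17.000, -7.000], [-2.75517, -2.750]] (det J = 27.46384).
Solving J·Δ = −F gives Δ = (1.992, -6.981).
Then the next iterate is (p, q)₁ = (2.492, -3.981).
Re-evaluating at (2.492, -3.981): F = (-93.70280, 9.29144), so ‖F‖₂ = 94.162.

94.162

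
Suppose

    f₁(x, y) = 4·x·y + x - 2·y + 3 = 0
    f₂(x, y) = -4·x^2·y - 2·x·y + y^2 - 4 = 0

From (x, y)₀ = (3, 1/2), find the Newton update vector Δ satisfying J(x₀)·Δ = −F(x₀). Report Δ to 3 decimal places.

At (3, 1/2): F = (11.000, -24.750).
Jacobian J = [[4·y + 1, 4·x - 2], [-8·x·y - 2·y, -4·x^2 - 2·x + 2·y]].
At the point, J = [[3.000, 10.000], [-13.000, -41.000]] (det J = 7.000).
Solving J·Δ = −F gives Δ = (29.071, -9.821).

(29.071, -9.821)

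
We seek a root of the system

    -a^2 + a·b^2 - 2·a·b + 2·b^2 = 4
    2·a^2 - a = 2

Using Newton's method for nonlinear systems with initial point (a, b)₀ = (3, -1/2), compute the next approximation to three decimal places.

At (3, -1/2): F = (-8.750, 13.000).
Jacobian J = [[-2·a + b^2 - 2·b, 2·a·b - 2·a + 4·b], [4·a - 1, 0]].
At the point, J = [[-4.750, -11.000], [11.000, 0.000]] (det J = 121.000).
Solving J·Δ = −F gives Δ = (-1.182, -0.285).
Then the next iterate is (a, b)₁ = (1.818, -0.785).

(1.818, -0.785)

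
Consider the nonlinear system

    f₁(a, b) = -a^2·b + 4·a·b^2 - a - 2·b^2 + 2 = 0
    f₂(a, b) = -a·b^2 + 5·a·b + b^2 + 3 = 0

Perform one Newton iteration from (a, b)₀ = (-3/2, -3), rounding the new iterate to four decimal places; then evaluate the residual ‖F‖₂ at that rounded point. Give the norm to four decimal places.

At (-3/2, -3): F = (-61.7500, 48.0000).
Jacobian J = [[-2·a·b + 4·b^2 - 1, -a^2 + 8·a·b - 4·b], [-b^2 + 5·b, -2·a·b + 5·a + 2·b]].
At the point, J = [[26.0000, 45.7500], [-24.0000, -22.5000]] (det J = 513.0000).
Solving J·Δ = −F gives Δ = (1.5724, 0.4561).
Then the next iterate is (a, b)₁ = (0.0724, -2.5439).
Re-evaluating at (0.0724, -2.5439): F = (-9.127795, 8.082004), so ‖F‖₂ = 12.1916.

12.1916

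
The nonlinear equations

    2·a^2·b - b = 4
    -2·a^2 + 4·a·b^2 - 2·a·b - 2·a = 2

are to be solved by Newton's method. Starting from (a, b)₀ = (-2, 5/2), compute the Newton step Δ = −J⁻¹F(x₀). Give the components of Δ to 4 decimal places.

(0.3048, -1.0576)

At (-2, 5/2): F = (13.5000, -46.0000).
Jacobian J = [[4·a·b, 2·a^2 - 1], [-4·a + 4·b^2 - 2·b - 2, 8·a·b - 2·a]].
At the point, J = [[-20.0000, 7.0000], [26.0000, -36.0000]] (det J = 538.0000).
Solving J·Δ = −F gives Δ = (0.3048, -1.0576).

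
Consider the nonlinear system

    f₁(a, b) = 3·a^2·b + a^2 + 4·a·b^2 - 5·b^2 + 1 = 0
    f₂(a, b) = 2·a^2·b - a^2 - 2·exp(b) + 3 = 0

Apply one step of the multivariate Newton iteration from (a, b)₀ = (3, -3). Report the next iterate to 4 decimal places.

(1.7634, -2.5440)

At (3, -3): F = (-8.0000, -60.099574).
Jacobian J = [[6·a·b + 2·a + 4·b^2, 3·a^2 + 8·a·b - 10·b], [4·a·b - 2·a, 2·a^2 - 2·exp(b)]].
At the point, J = [[-12.0000, -15.0000], [-42.0000, 17.900426]] (det J = -844.805110).
Solving J·Δ = −F gives Δ = (-1.2366, 0.4560).
Then the next iterate is (a, b)₁ = (1.7634, -2.5440).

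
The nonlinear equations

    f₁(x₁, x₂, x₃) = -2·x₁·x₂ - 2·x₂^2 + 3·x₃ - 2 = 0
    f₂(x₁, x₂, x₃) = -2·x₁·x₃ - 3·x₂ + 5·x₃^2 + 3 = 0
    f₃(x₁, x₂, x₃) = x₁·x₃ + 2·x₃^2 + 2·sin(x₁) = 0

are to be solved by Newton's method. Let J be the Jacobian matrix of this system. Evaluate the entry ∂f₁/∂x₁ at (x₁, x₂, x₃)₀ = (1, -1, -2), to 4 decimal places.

2.0000

∂f₁/∂x₁ = -2·x₂.
At (1, -1, -2) this is 2.0000.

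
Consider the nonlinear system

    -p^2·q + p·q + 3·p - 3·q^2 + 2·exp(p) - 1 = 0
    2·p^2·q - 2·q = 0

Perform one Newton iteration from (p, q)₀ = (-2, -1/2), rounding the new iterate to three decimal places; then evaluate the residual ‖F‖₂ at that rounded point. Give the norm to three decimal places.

5.378

At (-2, -1/2): F = (-4.47933, -3.000).
Jacobian J = [[-2·p·q + q + 2·exp(p) + 3, -p^2 + p - 6·q], [4·p·q, 2·p^2 - 2]].
At the point, J = [[0.77067, -3.000], [4.000, 6.000]] (det J = 16.62402).
Solving J·Δ = −F gives Δ = (2.158, -0.939).
Then the next iterate is (p, q)₁ = (0.158, -1.439).
Re-evaluating at (0.158, -1.439): F = (-4.58727, 2.80615), so ‖F‖₂ = 5.378.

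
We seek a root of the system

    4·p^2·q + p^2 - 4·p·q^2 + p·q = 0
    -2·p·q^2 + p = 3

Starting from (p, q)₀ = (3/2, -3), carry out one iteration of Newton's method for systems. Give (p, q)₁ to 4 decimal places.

(1.1573, -1.7404)

At (3/2, -3): F = (-83.2500, -28.5000).
Jacobian J = [[8·p·q + 2·p - 4·q^2 + q, 4·p^2 - 8·p·q + p], [-2·q^2 + 1, -4·p·q]].
At the point, J = [[-72.0000, 46.5000], [-17.0000, 18.0000]] (det J = -505.5000).
Solving J·Δ = −F gives Δ = (-0.3427, 1.2596).
Then the next iterate is (p, q)₁ = (1.1573, -1.7404).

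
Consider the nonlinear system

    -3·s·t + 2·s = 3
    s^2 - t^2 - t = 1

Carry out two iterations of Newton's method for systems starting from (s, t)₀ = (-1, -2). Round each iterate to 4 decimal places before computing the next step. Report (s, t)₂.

(0.5721, 1.2574)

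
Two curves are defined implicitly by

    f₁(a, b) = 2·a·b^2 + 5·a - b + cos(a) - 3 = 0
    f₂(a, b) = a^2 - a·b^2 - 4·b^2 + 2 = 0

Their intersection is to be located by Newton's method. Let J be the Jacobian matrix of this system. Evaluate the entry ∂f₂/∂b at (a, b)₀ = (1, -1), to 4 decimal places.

∂f₂/∂b = -2·a·b - 8·b.
At (1, -1) this is 10.0000.

10.0000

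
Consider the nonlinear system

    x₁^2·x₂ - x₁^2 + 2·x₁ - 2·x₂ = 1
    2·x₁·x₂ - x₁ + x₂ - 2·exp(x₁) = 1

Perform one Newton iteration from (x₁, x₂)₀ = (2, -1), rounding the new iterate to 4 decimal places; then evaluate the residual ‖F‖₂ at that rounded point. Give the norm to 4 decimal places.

At (2, -1): F = (-3.0000, -22.778112).
Jacobian J = [[2·x₁·x₂ - 2·x₁ + 2, x₁^2 - 2], [2·x₂ - 2·exp(x₁) - 1, 2·x₁ + 1]].
At the point, J = [[-6.0000, 2.0000], [-17.778112, 5.0000]] (det J = 5.556224).
Solving J·Δ = −F gives Δ = (-5.4995, -14.9984).
Then the next iterate is (x₁, x₂)₁ = (-3.4995, -15.9984).
Re-evaluating at (-3.4995, -15.9984): F = (-184.173110, 98.413477), so ‖F‖₂ = 208.8180.

208.8180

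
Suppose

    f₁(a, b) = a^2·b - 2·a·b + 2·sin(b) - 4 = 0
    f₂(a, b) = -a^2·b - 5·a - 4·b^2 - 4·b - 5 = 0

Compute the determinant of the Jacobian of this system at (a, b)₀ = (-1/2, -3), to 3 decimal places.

171.910

J = [[2·a·b - 2·b, a^2 - 2·a + 2·cos(b)], [-2·a·b - 5, -a^2 - 8·b - 4]].
At the point, J = [[9.000, -0.72998], [-8.000, 19.750]].
det J = 171.910.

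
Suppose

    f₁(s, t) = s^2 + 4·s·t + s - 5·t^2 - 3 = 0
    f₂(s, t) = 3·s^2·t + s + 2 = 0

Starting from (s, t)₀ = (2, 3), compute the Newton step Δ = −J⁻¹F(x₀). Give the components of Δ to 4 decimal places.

(-0.6523, -1.3222)

At (2, 3): F = (-18.0000, 40.0000).
Jacobian J = [[2·s + 4·t + 1, 4·s - 10·t], [6·s·t + 1, 3·s^2]].
At the point, J = [[17.0000, -22.0000], [37.0000, 12.0000]] (det J = 1018.0000).
Solving J·Δ = −F gives Δ = (-0.6523, -1.3222).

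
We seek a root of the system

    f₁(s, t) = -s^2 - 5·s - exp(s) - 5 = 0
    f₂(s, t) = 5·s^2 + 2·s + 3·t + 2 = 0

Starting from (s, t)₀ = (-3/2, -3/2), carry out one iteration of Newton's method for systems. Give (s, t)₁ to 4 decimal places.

(-1.4879, -3.3643)

At (-3/2, -3/2): F = (0.026870, 5.7500).
Jacobian J = [[-2·s - exp(s) - 5, 0], [10·s + 2, 3]].
At the point, J = [[-2.223130, 0.0000], [-13.0000, 3.0000]] (det J = -6.669390).
Solving J·Δ = −F gives Δ = (0.0121, -1.8643).
Then the next iterate is (s, t)₁ = (-1.4879, -3.3643).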